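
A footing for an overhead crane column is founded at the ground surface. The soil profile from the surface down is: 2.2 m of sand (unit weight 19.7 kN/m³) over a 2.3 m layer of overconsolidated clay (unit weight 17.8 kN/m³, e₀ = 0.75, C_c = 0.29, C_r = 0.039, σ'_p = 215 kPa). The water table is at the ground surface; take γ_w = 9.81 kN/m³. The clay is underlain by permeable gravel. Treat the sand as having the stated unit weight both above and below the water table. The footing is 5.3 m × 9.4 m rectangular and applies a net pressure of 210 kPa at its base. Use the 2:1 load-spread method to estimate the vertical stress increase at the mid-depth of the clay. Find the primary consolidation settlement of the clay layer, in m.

S_c ≈ 0.0312 m

Mid-depth of clay below the ground surface: z = 2.2 + 2.3/2 = 3.35 m.
Total vertical stress at mid-clay: σ_v = 19.7×2.2 + 17.8×1.15 = 63.81 kPa.
Pore pressure: u = 9.81×(3.35 − 0) = 32.864 kPa.
Initial effective stress: σ'_0 = σ_v − u = 63.81 − 32.864 = 30.946 kPa.
Stress increase at mid-clay by the 2:1 spreading method:
Δσ = qBL/((B+z)(L+z)) = 210×5.3×9.4/((5.3+3.35)(9.4+3.35)) = 94.863 kPa
Final effective stress: σ'_f = 30.946 + 94.863 = 125.81 kPa.
σ'_f = 125.81 ≤ σ'_p = 215 kPa, so the clay remains overconsolidated and only the recompression index applies:
S_c = C_r·H/(1+e₀)·log₁₀(σ'_f/σ'_0) = 0.039×2.3/1.75×log₁₀(125.81/30.946)
    = 0.051258 × 0.60911 = 0.03122 m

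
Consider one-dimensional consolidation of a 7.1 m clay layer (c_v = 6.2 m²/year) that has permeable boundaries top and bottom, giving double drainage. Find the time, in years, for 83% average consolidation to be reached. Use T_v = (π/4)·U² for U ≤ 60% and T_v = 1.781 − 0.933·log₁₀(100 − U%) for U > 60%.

t ≈ 1.29 years

Drainage path length: H_d = H/2 = 3.55 m (double drainage).
U > 60%: T_v = 1.781 − 0.933·log₁₀(100 − 83) = 0.63299.
t = T_v·H_d²/c_v = 0.63299×3.55²/6.2 = 1.287 years.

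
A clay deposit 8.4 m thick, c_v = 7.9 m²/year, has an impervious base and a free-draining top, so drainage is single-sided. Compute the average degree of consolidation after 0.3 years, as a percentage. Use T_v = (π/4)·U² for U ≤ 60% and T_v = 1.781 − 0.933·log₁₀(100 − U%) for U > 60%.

U ≈ 20.7 %

Drainage path length: H_d = H = 8.4 m (single drainage).
T_v = c_v·t/H_d² = 7.9×0.3/8.4² = 0.033588.
T_v = 0.033588 corresponds to the U ≤ 60% branch:
U = √(4T_v/π) = 0.2068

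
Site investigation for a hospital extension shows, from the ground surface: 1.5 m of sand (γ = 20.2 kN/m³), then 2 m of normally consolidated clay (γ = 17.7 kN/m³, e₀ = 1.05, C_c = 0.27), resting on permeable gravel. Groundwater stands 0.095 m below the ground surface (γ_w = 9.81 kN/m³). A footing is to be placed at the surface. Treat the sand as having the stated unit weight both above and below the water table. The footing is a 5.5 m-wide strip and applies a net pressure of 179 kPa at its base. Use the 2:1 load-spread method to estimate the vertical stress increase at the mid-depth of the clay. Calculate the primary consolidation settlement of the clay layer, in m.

Mid-depth of clay below the ground surface: z = 1.5 + 2/2 = 2.5 m.
Total vertical stress at mid-clay: σ_v = 20.2×1.5 + 17.7×1 = 48 kPa.
Pore pressure: u = 9.81×(2.5 − 0.095) = 23.593 kPa.
Initial effective stress: σ'_0 = σ_v − u = 48 − 23.593 = 24.407 kPa.
Stress increase at mid-clay by the 2:1 spreading method:
Δσ = qB/(B+z) = 179×5.5/(5.5+2.5) = 123.06 kPa
Final effective stress: σ'_f = σ'_0 + Δσ = 24.407 + 123.06 = 147.47 kPa.
Normally consolidated clay, so the full stress increment lies on the virgin compression line:
S_c = C_c·H/(1+e₀)·log₁₀(σ'_f/σ'_0) = 0.27×2/(1+1.05)×log₁₀(147.47/24.407)
    = 0.26341 × 0.78119 = 0.2058 m

S_c ≈ 0.206 m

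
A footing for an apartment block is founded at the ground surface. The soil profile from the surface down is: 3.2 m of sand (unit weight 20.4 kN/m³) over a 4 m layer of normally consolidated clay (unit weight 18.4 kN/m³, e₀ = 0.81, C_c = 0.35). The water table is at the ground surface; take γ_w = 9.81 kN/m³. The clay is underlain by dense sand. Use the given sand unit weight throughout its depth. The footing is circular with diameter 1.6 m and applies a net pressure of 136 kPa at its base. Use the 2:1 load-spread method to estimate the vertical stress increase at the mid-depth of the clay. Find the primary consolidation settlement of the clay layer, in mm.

Mid-depth of clay below the ground surface: z = 3.2 + 4/2 = 5.2 m.
Total vertical stress at mid-clay: σ_v = 20.4×3.2 + 18.4×2 = 102.08 kPa.
Pore pressure: u = 9.81×(5.2 − 0) = 51.012 kPa.
Initial effective stress: σ'_0 = σ_v − u = 102.08 − 51.012 = 51.068 kPa.
Stress increase at mid-clay by the 2:1 spreading method:
Δσ ≈ qD²/(D+z)² = 136×1.6²/(1.6+5.2)² = 7.5294 kPa
Final effective stress: σ'_f = σ'_0 + Δσ = 51.068 + 7.5294 = 58.597 kPa.
Normally consolidated clay, so the full stress increment lies on the virgin compression line:
S_c = C_c·H/(1+e₀)·log₁₀(σ'_f/σ'_0) = 0.35×4/(1+0.81)×log₁₀(58.597/51.068)
    = 0.77348 × 0.059727 = 0.0462 m

S_c ≈ 46.2 mm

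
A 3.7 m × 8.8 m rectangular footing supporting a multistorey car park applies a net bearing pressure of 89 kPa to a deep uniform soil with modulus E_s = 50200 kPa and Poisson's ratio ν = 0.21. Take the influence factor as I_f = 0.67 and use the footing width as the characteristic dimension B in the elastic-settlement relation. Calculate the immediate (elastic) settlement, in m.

Immediate (elastic) settlement: S_e = q·B·(1−ν²)/E_s · I_f.
S_e = 89 × 3.7 × (1 − 0.21²) / 50200 × 0.67
    = 89 × 3.7 × 0.9559 / 50200 × 0.67
    = 0.004201 m

S_e ≈ 0.0042 m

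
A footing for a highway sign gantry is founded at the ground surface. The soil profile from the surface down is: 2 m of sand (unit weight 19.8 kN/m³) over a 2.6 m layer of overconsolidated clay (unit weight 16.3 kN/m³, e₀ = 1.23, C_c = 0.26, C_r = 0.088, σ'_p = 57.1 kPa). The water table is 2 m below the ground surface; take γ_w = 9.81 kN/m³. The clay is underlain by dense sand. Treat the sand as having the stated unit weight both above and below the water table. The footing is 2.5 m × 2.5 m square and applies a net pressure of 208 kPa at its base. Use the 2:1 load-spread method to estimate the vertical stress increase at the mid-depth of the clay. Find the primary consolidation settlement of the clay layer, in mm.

Mid-depth of clay below the ground surface: z = 2 + 2.6/2 = 3.3 m.
Total vertical stress at mid-clay: σ_v = 19.8×2 + 16.3×1.3 = 60.79 kPa.
Pore pressure: u = 9.81×(3.3 − 2) = 12.753 kPa.
Initial effective stress: σ'_0 = σ_v − u = 60.79 − 12.753 = 48.037 kPa.
Stress increase at mid-clay by the 2:1 spreading method:
Δσ = qBL/((B+z)(L+z)) = 208×2.5×2.5/((2.5+3.3)(2.5+3.3)) = 38.644 kPa
Final effective stress: σ'_f = 48.037 + 38.644 = 86.681 kPa.
σ'_f = 86.681 > σ'_p = 57.1 kPa, so the stress path crosses the preconsolidation pressure — recompression up to σ'_p, then virgin compression beyond:
S_c = H/(1+e₀)·[C_r·log₁₀(σ'_p/σ'_0) + C_c·log₁₀(σ'_f/σ'_p)]
    = 2.6/2.23 × [0.088×log₁₀(57.1/48.037) + 0.26×log₁₀(86.681/57.1)]
    = 1.1659 × [0.0066053 + 0.047135] = 0.06266 m

S_c ≈ 62.7 mm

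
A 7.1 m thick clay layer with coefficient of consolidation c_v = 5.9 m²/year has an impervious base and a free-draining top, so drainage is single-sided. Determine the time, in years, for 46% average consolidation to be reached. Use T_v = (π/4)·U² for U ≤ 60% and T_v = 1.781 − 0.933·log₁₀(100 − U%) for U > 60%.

t ≈ 1.42 years

Drainage path length: H_d = H = 7.1 m (single drainage).
U ≤ 60%: T_v = (π/4)·U² = (π/4)×0.46² = 0.16619.
t = T_v·H_d²/c_v = 0.16619×7.1²/5.9 = 1.42 years.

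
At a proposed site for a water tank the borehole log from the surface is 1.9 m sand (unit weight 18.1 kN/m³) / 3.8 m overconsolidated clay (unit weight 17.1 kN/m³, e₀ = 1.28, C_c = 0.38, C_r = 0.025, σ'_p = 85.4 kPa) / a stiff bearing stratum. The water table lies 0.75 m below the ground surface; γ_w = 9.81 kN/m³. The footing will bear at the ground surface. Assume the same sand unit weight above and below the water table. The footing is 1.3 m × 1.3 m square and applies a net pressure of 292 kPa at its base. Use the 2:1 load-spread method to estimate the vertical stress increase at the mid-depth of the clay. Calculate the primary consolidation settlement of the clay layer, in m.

Mid-depth of clay below the ground surface: z = 1.9 + 3.8/2 = 3.8 m.
Total vertical stress at mid-clay: σ_v = 18.1×1.9 + 17.1×1.9 = 66.88 kPa.
Pore pressure: u = 9.81×(3.8 − 0.75) = 29.921 kPa.
Initial effective stress: σ'_0 = σ_v − u = 66.88 − 29.921 = 36.959 kPa.
Stress increase at mid-clay by the 2:1 spreading method:
Δσ = qBL/((B+z)(L+z)) = 292×1.3×1.3/((1.3+3.8)(1.3+3.8)) = 18.973 kPa
Final effective stress: σ'_f = 36.959 + 18.973 = 55.932 kPa.
σ'_f = 55.932 ≤ σ'_p = 85.4 kPa, so the clay remains overconsolidated and only the recompression index applies:
S_c = C_r·H/(1+e₀)·log₁₀(σ'_f/σ'_0) = 0.025×3.8/2.28×log₁₀(55.932/36.959)
    = 0.041668 × 0.17994 = 0.007498 m

S_c ≈ 0.0075 m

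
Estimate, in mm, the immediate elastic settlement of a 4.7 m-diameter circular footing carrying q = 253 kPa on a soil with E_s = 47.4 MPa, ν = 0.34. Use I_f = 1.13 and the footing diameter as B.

Immediate (elastic) settlement: S_e = q·B·(1−ν²)/E_s · I_f.
E_s = 47.4 MPa = 47400 kPa.
S_e = 253 × 4.7 × (1 − 0.34²) / 47400 × 1.13
    = 253 × 4.7 × 0.8844 / 47400 × 1.13
    = 0.02507 m = 25.07 mm

S_e ≈ 25.1 mm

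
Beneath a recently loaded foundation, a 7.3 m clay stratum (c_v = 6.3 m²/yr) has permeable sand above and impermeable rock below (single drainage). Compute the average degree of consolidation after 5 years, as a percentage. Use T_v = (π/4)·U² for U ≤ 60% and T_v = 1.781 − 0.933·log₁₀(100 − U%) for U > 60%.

Drainage path length: H_d = H = 7.3 m (single drainage).
T_v = c_v·t/H_d² = 6.3×5/7.3² = 0.59111.
T_v = 0.59111 corresponds to the U > 60% branch:
U = 1 − 10^((1.781 − T_v)/0.933)/100 = 0.8115

U ≈ 81.1 %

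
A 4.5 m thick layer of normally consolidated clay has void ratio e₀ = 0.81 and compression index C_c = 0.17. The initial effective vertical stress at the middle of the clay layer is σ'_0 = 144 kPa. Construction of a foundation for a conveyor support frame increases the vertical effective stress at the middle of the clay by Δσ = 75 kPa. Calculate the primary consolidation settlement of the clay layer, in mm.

S_c ≈ 77 mm

Final effective stress: σ'_f = σ'_0 + Δσ = 144 + 75 = 219 kPa.
Normally consolidated clay, so the full stress increment lies on the virgin compression line:
S_c = C_c·H/(1+e₀)·log₁₀(σ'_f/σ'_0) = 0.17×4.5/(1+0.81)×log₁₀(219/144)
    = 0.42265 × 0.18208 = 0.07696 m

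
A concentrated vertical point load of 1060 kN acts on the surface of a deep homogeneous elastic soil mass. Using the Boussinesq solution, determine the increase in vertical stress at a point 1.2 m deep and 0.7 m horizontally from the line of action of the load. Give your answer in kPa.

Δσ_z ≈ 169 kPa

Boussinesq vertical stress below a point load on an elastic half-space:
Δσ_z = 3P/(2πz²) · [1 + (r/z)²]^(−5/2)
r/z = 0.7/1.2 = 0.58333; [1+(r/z)²]^(−5/2) = 0.48085.
Δσ_z = 3×1060/(2π×1.2²) × 0.48085 = 351.47 × 0.48085 = 169 kPa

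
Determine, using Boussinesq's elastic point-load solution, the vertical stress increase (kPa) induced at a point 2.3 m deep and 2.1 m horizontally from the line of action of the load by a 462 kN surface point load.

Δσ_z ≈ 9.16 kPa

Boussinesq vertical stress below a point load on an elastic half-space:
Δσ_z = 3P/(2πz²) · [1 + (r/z)²]^(−5/2)
r/z = 2.1/2.3 = 0.91304; [1+(r/z)²]^(−5/2) = 0.21964.
Δσ_z = 3×462/(2π×2.3²) × 0.21964 = 41.699 × 0.21964 = 9.159 kPa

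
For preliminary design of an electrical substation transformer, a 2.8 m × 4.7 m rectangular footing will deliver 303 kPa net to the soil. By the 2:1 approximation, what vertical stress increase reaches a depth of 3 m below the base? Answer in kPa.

By the 2:1 method the load spreads at 1 horizontal : 2 vertical, so at depth z the loaded area has grown by z in each plan dimension:
Δσ = qBL/((B+z)(L+z)) = 303×2.8×4.7/((2.8+3)(4.7+3)) = 89.285 kPa

Δσ_z ≈ 89.3 kPa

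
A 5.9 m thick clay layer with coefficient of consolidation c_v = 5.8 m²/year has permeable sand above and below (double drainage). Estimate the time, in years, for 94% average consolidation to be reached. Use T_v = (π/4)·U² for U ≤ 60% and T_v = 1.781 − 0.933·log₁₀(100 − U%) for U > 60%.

t ≈ 1.58 years

Drainage path length: H_d = H/2 = 2.95 m (double drainage).
U > 60%: T_v = 1.781 − 0.933·log₁₀(100 − 94) = 1.055.
t = T_v·H_d²/c_v = 1.055×2.95²/5.8 = 1.583 years.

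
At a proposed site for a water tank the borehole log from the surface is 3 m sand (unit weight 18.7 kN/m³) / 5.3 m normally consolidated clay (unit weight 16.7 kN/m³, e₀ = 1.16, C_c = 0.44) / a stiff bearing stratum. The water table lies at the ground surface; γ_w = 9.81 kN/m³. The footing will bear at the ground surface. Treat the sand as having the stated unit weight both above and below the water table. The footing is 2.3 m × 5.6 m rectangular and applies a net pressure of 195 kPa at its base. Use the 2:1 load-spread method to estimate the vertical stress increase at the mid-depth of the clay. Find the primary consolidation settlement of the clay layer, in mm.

S_c ≈ 228 mm

Mid-depth of clay below the ground surface: z = 3 + 5.3/2 = 5.65 m.
Total vertical stress at mid-clay: σ_v = 18.7×3 + 16.7×2.65 = 100.35 kPa.
Pore pressure: u = 9.81×(5.65 − 0) = 55.427 kPa.
Initial effective stress: σ'_0 = σ_v − u = 100.35 − 55.427 = 44.923 kPa.
Stress increase at mid-clay by the 2:1 spreading method:
Δσ = qBL/((B+z)(L+z)) = 195×2.3×5.6/((2.3+5.65)(5.6+5.65)) = 28.082 kPa
Final effective stress: σ'_f = σ'_0 + Δσ = 44.923 + 28.082 = 73.005 kPa.
Normally consolidated clay, so the full stress increment lies on the virgin compression line:
S_c = C_c·H/(1+e₀)·log₁₀(σ'_f/σ'_0) = 0.44×5.3/(1+1.16)×log₁₀(73.005/44.923)
    = 1.0796 × 0.21088 = 0.2277 m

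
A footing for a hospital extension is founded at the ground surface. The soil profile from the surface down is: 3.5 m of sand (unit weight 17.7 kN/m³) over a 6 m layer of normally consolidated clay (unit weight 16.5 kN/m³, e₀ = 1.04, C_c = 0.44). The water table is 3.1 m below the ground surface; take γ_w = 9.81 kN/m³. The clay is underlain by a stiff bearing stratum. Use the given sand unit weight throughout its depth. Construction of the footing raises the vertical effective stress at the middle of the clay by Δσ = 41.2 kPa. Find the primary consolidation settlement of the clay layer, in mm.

S_c ≈ 238 mm

Mid-depth of clay below the ground surface: z = 3.5 + 6/2 = 6.5 m.
Total vertical stress at mid-clay: σ_v = 17.7×3.5 + 16.5×3 = 111.45 kPa.
Pore pressure: u = 9.81×(6.5 − 3.1) = 33.354 kPa.
Initial effective stress: σ'_0 = σ_v − u = 111.45 − 33.354 = 78.096 kPa.
Final effective stress: σ'_f = σ'_0 + Δσ = 78.096 + 41.2 = 119.3 kPa.
Normally consolidated clay, so the full stress increment lies on the virgin compression line:
S_c = C_c·H/(1+e₀)·log₁₀(σ'_f/σ'_0) = 0.44×6/(1+1.04)×log₁₀(119.3/78.096)
    = 1.2941 × 0.18401 = 0.2381 m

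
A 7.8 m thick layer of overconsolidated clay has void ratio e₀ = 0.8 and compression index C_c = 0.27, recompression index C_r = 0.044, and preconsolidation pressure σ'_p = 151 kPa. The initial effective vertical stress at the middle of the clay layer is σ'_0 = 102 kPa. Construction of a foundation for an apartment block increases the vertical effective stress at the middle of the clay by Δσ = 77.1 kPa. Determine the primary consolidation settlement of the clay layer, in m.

S_c ≈ 0.119 m

Final effective stress: σ'_f = 102 + 77.1 = 179.1 kPa.
σ'_f = 179.1 > σ'_p = 151 kPa, so the stress path crosses the preconsolidation pressure — recompression up to σ'_p, then virgin compression beyond:
S_c = H/(1+e₀)·[C_r·log₁₀(σ'_p/σ'_0) + C_c·log₁₀(σ'_f/σ'_p)]
    = 7.8/1.8 × [0.044×log₁₀(151/102) + 0.27×log₁₀(179.1/151)]
    = 4.3333 × [0.0074966 + 0.020012] = 0.1192 m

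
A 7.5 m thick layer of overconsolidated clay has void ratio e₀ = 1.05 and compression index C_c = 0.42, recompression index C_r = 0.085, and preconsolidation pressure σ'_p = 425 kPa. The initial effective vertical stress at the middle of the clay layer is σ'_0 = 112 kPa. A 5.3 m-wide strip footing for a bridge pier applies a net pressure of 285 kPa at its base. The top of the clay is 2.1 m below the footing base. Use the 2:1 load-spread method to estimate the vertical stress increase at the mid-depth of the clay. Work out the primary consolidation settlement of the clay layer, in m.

Mid-depth of clay below the footing base: z = 2.1 + 7.5/2 = 5.85 m.
Stress increase at mid-clay by the 2:1 spreading method:
Δσ = qB/(B+z) = 285×5.3/(5.3+5.85) = 135.47 kPa
Final effective stress: σ'_f = 112 + 135.47 = 247.47 kPa.
σ'_f = 247.47 ≤ σ'_p = 425 kPa, so the clay remains overconsolidated and only the recompression index applies:
S_c = C_r·H/(1+e₀)·log₁₀(σ'_f/σ'_0) = 0.085×7.5/2.05×log₁₀(247.47/112)
    = 0.31097 × 0.3443 = 0.1071 m

S_c ≈ 0.107 m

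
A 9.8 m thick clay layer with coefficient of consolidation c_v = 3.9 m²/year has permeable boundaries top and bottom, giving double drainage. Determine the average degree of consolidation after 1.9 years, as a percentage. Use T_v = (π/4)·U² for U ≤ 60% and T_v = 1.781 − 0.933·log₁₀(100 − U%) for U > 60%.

Drainage path length: H_d = H/2 = 4.9 m (double drainage).
T_v = c_v·t/H_d² = 3.9×1.9/4.9² = 0.30862.
T_v = 0.30862 corresponds to the U > 60% branch:
U = 1 − 10^((1.781 − T_v)/0.933)/100 = 0.6215

U ≈ 62.1 %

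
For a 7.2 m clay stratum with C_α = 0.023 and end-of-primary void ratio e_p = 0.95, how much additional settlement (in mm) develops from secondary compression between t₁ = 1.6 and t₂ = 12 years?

Secondary compression: S_s = C_α·H/(1+e_p)·log₁₀(t₂/t₁)
S_s = 0.023×7.2/(1+0.95)×log₁₀(12/1.6)
    = 0.08492 × 0.8751 = 0.07431 m

S_s ≈ 74.3 mm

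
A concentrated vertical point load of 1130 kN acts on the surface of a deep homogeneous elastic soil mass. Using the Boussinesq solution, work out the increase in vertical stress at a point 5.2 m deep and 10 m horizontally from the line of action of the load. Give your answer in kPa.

Δσ_z ≈ 0.417 kPa

Boussinesq vertical stress below a point load on an elastic half-space:
Δσ_z = 3P/(2πz²) · [1 + (r/z)²]^(−5/2)
r/z = 10/5.2 = 1.9231; [1+(r/z)²]^(−5/2) = 0.020901.
Δσ_z = 3×1130/(2π×5.2²) × 0.020901 = 19.953 × 0.020901 = 0.417 kPa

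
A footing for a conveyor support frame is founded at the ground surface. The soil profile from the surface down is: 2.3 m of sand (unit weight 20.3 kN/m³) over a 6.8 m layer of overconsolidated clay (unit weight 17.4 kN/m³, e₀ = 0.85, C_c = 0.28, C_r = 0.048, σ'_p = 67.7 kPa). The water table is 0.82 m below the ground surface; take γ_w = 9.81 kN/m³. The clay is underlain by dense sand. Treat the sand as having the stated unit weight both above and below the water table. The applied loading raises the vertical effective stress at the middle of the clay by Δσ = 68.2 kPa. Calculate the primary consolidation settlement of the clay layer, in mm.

S_c ≈ 290 mm

Mid-depth of clay below the ground surface: z = 2.3 + 6.8/2 = 5.7 m.
Total vertical stress at mid-clay: σ_v = 20.3×2.3 + 17.4×3.4 = 105.85 kPa.
Pore pressure: u = 9.81×(5.7 − 0.82) = 47.873 kPa.
Initial effective stress: σ'_0 = σ_v − u = 105.85 − 47.873 = 57.977 kPa.
Final effective stress: σ'_f = 57.977 + 68.2 = 126.18 kPa.
σ'_f = 126.18 > σ'_p = 67.7 kPa, so the stress path crosses the preconsolidation pressure — recompression up to σ'_p, then virgin compression beyond:
S_c = H/(1+e₀)·[C_r·log₁₀(σ'_p/σ'_0) + C_c·log₁₀(σ'_f/σ'_p)]
    = 6.8/1.85 × [0.048×log₁₀(67.7/57.977) + 0.28×log₁₀(126.18/67.7)]
    = 3.6757 × [0.003232 + 0.075713] = 0.2902 m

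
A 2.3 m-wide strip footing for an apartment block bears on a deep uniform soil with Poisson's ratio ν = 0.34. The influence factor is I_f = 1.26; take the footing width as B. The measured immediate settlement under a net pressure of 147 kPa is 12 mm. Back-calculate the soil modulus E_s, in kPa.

E_s ≈ 31400 kPa

S_e = q·B·(1−ν²)/E_s · I_f  ⇒  E_s = q·B·(1−ν²)·I_f / S_e.
E_s = 147 × 2.3 × 0.8844 × 1.26 / 0.012 = 31400 kPa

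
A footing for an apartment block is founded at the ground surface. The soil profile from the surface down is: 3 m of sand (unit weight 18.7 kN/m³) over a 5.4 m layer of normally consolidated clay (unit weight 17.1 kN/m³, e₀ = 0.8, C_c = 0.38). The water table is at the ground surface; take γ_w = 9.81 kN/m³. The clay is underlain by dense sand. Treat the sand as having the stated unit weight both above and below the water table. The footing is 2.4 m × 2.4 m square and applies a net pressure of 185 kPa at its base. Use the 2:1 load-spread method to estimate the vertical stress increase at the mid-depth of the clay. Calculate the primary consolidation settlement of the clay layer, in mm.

S_c ≈ 149 mm

Mid-depth of clay below the ground surface: z = 3 + 5.4/2 = 5.7 m.
Total vertical stress at mid-clay: σ_v = 18.7×3 + 17.1×2.7 = 102.27 kPa.
Pore pressure: u = 9.81×(5.7 − 0) = 55.917 kPa.
Initial effective stress: σ'_0 = σ_v − u = 102.27 − 55.917 = 46.353 kPa.
Stress increase at mid-clay by the 2:1 spreading method:
Δσ = qBL/((B+z)(L+z)) = 185×2.4×2.4/((2.4+5.7)(2.4+5.7)) = 16.241 kPa
Final effective stress: σ'_f = σ'_0 + Δσ = 46.353 + 16.241 = 62.594 kPa.
Normally consolidated clay, so the full stress increment lies on the virgin compression line:
S_c = C_c·H/(1+e₀)·log₁₀(σ'_f/σ'_0) = 0.38×5.4/(1+0.8)×log₁₀(62.594/46.353)
    = 1.14 × 0.13045 = 0.1487 m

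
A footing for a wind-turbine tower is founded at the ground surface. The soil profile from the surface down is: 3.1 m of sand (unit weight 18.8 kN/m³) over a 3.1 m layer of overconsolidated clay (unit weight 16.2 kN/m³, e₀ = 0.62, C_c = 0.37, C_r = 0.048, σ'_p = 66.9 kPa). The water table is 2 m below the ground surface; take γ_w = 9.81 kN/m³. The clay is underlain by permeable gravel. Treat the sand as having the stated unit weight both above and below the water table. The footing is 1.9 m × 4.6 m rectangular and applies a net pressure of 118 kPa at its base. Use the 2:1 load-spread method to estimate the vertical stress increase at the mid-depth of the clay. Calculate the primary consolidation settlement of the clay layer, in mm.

S_c ≈ 38.9 mm

Mid-depth of clay below the ground surface: z = 3.1 + 3.1/2 = 4.65 m.
Total vertical stress at mid-clay: σ_v = 18.8×3.1 + 16.2×1.55 = 83.39 kPa.
Pore pressure: u = 9.81×(4.65 − 2) = 25.997 kPa.
Initial effective stress: σ'_0 = σ_v − u = 83.39 − 25.997 = 57.393 kPa.
Stress increase at mid-clay by the 2:1 spreading method:
Δσ = qBL/((B+z)(L+z)) = 118×1.9×4.6/((1.9+4.65)(4.6+4.65)) = 17.022 kPa
Final effective stress: σ'_f = 57.393 + 17.022 = 74.415 kPa.
σ'_f = 74.415 > σ'_p = 66.9 kPa, so the stress path crosses the preconsolidation pressure — recompression up to σ'_p, then virgin compression beyond:
S_c = H/(1+e₀)·[C_r·log₁₀(σ'_p/σ'_0) + C_c·log₁₀(σ'_f/σ'_p)]
    = 3.1/1.62 × [0.048×log₁₀(66.9/57.393) + 0.37×log₁₀(74.415/66.9)]
    = 1.9136 × [0.0031952 + 0.017107] = 0.03885 m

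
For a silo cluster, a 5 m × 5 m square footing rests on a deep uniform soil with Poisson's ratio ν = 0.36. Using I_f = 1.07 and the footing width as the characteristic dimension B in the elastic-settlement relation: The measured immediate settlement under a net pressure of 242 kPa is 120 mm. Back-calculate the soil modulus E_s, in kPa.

E_s ≈ 9390 kPa

S_e = q·B·(1−ν²)/E_s · I_f  ⇒  E_s = q·B·(1−ν²)·I_f / S_e.
E_s = 242 × 5 × 0.8704 × 1.07 / 0.12 = 9391 kPa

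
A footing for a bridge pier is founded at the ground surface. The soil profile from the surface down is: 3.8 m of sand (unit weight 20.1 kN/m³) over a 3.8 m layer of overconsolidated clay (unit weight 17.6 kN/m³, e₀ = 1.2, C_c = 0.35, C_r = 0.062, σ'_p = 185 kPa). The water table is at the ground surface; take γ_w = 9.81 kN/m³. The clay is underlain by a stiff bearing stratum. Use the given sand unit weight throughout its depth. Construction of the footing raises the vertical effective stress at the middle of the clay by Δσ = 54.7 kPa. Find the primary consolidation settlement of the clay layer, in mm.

Mid-depth of clay below the ground surface: z = 3.8 + 3.8/2 = 5.7 m.
Total vertical stress at mid-clay: σ_v = 20.1×3.8 + 17.6×1.9 = 109.82 kPa.
Pore pressure: u = 9.81×(5.7 − 0) = 55.917 kPa.
Initial effective stress: σ'_0 = σ_v − u = 109.82 − 55.917 = 53.903 kPa.
Final effective stress: σ'_f = 53.903 + 54.7 = 108.6 kPa.
σ'_f = 108.6 ≤ σ'_p = 185 kPa, so the clay remains overconsolidated and only the recompression index applies:
S_c = C_r·H/(1+e₀)·log₁₀(σ'_f/σ'_0) = 0.062×3.8/2.2×log₁₀(108.6/53.903)
    = 0.10709 × 0.30422 = 0.03258 m

S_c ≈ 32.6 mm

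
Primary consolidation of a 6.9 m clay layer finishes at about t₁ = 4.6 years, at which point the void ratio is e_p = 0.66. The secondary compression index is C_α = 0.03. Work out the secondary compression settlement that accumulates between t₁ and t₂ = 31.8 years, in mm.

Secondary compression: S_s = C_α·H/(1+e_p)·log₁₀(t₂/t₁)
S_s = 0.03×6.9/(1+0.66)×log₁₀(31.8/4.6)
    = 0.1247 × 0.8397 = 0.1047 m

S_s ≈ 105 mm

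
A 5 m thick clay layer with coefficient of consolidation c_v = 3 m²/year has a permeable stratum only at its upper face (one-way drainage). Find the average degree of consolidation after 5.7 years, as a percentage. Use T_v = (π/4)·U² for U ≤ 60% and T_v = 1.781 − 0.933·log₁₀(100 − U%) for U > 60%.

Drainage path length: H_d = H = 5 m (single drainage).
T_v = c_v·t/H_d² = 3×5.7/5² = 0.684.
T_v = 0.684 corresponds to the U > 60% branch:
U = 1 − 10^((1.781 − T_v)/0.933)/100 = 0.8501

U ≈ 85 %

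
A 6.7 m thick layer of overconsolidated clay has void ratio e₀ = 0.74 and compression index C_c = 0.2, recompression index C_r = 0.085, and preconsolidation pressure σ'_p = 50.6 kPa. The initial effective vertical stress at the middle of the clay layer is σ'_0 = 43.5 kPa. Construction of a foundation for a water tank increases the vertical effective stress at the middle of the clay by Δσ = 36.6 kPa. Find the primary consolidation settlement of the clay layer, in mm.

S_c ≈ 175 mm

Final effective stress: σ'_f = 43.5 + 36.6 = 80.1 kPa.
σ'_f = 80.1 > σ'_p = 50.6 kPa, so the stress path crosses the preconsolidation pressure — recompression up to σ'_p, then virgin compression beyond:
S_c = H/(1+e₀)·[C_r·log₁₀(σ'_p/σ'_0) + C_c·log₁₀(σ'_f/σ'_p)]
    = 6.7/1.74 × [0.085×log₁₀(50.6/43.5) + 0.2×log₁₀(80.1/50.6)]
    = 3.8506 × [0.0055812 + 0.039896] = 0.1751 m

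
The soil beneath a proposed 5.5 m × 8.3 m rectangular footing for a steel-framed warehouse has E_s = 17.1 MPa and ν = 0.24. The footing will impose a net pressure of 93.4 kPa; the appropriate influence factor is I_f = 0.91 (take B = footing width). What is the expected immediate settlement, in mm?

S_e ≈ 25.8 mm

Immediate (elastic) settlement: S_e = q·B·(1−ν²)/E_s · I_f.
E_s = 17.1 MPa = 17100 kPa.
S_e = 93.4 × 5.5 × (1 − 0.24²) / 17100 × 0.91
    = 93.4 × 5.5 × 0.9424 / 17100 × 0.91
    = 0.02576 m = 25.76 mm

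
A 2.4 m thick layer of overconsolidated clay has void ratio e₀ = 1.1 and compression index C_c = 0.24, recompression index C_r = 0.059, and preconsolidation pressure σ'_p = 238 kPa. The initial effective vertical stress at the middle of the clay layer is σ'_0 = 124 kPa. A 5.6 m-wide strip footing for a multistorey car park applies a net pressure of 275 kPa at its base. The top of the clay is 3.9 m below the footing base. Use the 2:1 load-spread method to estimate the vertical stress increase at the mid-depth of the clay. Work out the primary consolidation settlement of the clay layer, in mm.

S_c ≈ 33.2 mm

Mid-depth of clay below the footing base: z = 3.9 + 2.4/2 = 5.1 m.
Stress increase at mid-clay by the 2:1 spreading method:
Δσ = qB/(B+z) = 275×5.6/(5.6+5.1) = 143.93 kPa
Final effective stress: σ'_f = 124 + 143.93 = 267.93 kPa.
σ'_f = 267.93 > σ'_p = 238 kPa, so the stress path crosses the preconsolidation pressure — recompression up to σ'_p, then virgin compression beyond:
S_c = H/(1+e₀)·[C_r·log₁₀(σ'_p/σ'_0) + C_c·log₁₀(σ'_f/σ'_p)]
    = 2.4/2.1 × [0.059×log₁₀(238/124) + 0.24×log₁₀(267.93/238)]
    = 1.1429 × [0.016706 + 0.012347] = 0.0332 m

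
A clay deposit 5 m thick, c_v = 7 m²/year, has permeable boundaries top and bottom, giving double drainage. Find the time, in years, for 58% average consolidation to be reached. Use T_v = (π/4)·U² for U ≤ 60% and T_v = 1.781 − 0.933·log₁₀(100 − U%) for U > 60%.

Drainage path length: H_d = H/2 = 2.5 m (double drainage).
U ≤ 60%: T_v = (π/4)·U² = (π/4)×0.58² = 0.26421.
t = T_v·H_d²/c_v = 0.26421×2.5²/7 = 0.2359 years.

t ≈ 0.236 years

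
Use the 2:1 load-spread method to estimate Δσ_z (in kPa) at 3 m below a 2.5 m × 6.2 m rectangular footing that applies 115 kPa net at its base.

By the 2:1 method the load spreads at 1 horizontal : 2 vertical, so at depth z the loaded area has grown by z in each plan dimension:
Δσ = qBL/((B+z)(L+z)) = 115×2.5×6.2/((2.5+3)(6.2+3)) = 35.227 kPa

Δσ_z ≈ 35.2 kPa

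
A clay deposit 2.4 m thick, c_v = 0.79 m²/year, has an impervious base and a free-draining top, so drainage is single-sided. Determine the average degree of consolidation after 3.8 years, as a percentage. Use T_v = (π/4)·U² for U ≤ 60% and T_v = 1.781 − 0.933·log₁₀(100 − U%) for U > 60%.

U ≈ 77.6 %

Drainage path length: H_d = H = 2.4 m (single drainage).
T_v = c_v·t/H_d² = 0.79×3.8/2.4² = 0.52118.
T_v = 0.52118 corresponds to the U > 60% branch:
U = 1 − 10^((1.781 − T_v)/0.933)/100 = 0.776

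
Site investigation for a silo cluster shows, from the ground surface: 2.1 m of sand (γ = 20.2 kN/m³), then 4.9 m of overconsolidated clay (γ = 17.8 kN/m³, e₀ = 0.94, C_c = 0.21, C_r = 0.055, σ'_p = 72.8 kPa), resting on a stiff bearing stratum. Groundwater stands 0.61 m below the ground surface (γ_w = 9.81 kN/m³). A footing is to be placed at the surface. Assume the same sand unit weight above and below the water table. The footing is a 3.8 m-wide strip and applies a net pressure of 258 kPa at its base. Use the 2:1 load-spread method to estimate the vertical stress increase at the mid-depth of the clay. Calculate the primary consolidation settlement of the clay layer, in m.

S_c ≈ 0.214 m

Mid-depth of clay below the ground surface: z = 2.1 + 4.9/2 = 4.55 m.
Total vertical stress at mid-clay: σ_v = 20.2×2.1 + 17.8×2.45 = 86.03 kPa.
Pore pressure: u = 9.81×(4.55 − 0.61) = 38.651 kPa.
Initial effective stress: σ'_0 = σ_v − u = 86.03 − 38.651 = 47.379 kPa.
Stress increase at mid-clay by the 2:1 spreading method:
Δσ = qB/(B+z) = 258×3.8/(3.8+4.55) = 117.41 kPa
Final effective stress: σ'_f = 47.379 + 117.41 = 164.79 kPa.
σ'_f = 164.79 > σ'_p = 72.8 kPa, so the stress path crosses the preconsolidation pressure — recompression up to σ'_p, then virgin compression beyond:
S_c = H/(1+e₀)·[C_r·log₁₀(σ'_p/σ'_0) + C_c·log₁₀(σ'_f/σ'_p)]
    = 4.9/1.94 × [0.055×log₁₀(72.8/47.379) + 0.21×log₁₀(164.79/72.8)]
    = 2.5258 × [0.01026 + 0.074508] = 0.2141 m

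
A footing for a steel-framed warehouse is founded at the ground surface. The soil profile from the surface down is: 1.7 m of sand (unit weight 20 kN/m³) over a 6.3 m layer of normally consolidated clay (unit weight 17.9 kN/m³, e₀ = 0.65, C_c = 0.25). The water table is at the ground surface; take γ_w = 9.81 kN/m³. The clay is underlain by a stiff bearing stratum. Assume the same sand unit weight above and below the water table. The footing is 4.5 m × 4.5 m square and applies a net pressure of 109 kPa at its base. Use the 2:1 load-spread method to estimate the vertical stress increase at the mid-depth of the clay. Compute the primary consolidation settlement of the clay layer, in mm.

S_c ≈ 192 mm

Mid-depth of clay below the ground surface: z = 1.7 + 6.3/2 = 4.85 m.
Total vertical stress at mid-clay: σ_v = 20×1.7 + 17.9×3.15 = 90.385 kPa.
Pore pressure: u = 9.81×(4.85 − 0) = 47.578 kPa.
Initial effective stress: σ'_0 = σ_v − u = 90.385 − 47.578 = 42.807 kPa.
Stress increase at mid-clay by the 2:1 spreading method:
Δσ = qBL/((B+z)(L+z)) = 109×4.5×4.5/((4.5+4.85)(4.5+4.85)) = 25.248 kPa
Final effective stress: σ'_f = σ'_0 + Δσ = 42.807 + 25.248 = 68.055 kPa.
Normally consolidated clay, so the full stress increment lies on the virgin compression line:
S_c = C_c·H/(1+e₀)·log₁₀(σ'_f/σ'_0) = 0.25×6.3/(1+0.65)×log₁₀(68.055/42.807)
    = 0.95455 × 0.20135 = 0.1922 m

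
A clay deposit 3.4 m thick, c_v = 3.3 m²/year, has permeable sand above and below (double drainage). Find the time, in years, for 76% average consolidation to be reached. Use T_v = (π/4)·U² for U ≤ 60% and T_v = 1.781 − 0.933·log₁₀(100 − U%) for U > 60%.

t ≈ 0.432 years

Drainage path length: H_d = H/2 = 1.7 m (double drainage).
U > 60%: T_v = 1.781 − 0.933·log₁₀(100 − 76) = 0.49326.
t = T_v·H_d²/c_v = 0.49326×1.7²/3.3 = 0.432 years.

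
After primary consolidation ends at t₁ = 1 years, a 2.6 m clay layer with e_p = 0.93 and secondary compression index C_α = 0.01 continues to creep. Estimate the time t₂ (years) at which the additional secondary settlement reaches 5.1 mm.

t₂ ≈ 2.39 years

S_s = C_α·H/(1+e_p)·log₁₀(t₂/t₁) ⇒ log₁₀(t₂/t₁) = S_s·(1+e_p)/(C_α·H).
log₁₀(t₂/t₁) = 0.0051 × (1+0.93) / (0.01×2.6) = 0.3786
t₂ = t₁ × 10^0.3786 = 1 × 2.391 = 2.391 years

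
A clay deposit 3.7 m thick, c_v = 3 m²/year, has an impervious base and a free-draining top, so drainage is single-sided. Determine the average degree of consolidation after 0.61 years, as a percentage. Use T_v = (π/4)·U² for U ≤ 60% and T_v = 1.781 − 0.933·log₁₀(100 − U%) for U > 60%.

Drainage path length: H_d = H = 3.7 m (single drainage).
T_v = c_v·t/H_d² = 3×0.61/3.7² = 0.13367.
T_v = 0.13367 corresponds to the U ≤ 60% branch:
U = √(4T_v/π) = 0.4125

U ≈ 41.3 %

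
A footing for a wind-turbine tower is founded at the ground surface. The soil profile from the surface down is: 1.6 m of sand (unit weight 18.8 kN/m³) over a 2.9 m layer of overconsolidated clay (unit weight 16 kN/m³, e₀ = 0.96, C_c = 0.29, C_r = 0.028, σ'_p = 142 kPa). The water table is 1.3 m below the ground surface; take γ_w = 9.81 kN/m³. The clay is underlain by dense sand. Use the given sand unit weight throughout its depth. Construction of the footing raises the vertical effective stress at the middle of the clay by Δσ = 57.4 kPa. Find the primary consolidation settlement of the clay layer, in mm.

Mid-depth of clay below the ground surface: z = 1.6 + 2.9/2 = 3.05 m.
Total vertical stress at mid-clay: σ_v = 18.8×1.6 + 16×1.45 = 53.28 kPa.
Pore pressure: u = 9.81×(3.05 − 1.3) = 17.168 kPa.
Initial effective stress: σ'_0 = σ_v − u = 53.28 − 17.168 = 36.112 kPa.
Final effective stress: σ'_f = 36.112 + 57.4 = 93.512 kPa.
σ'_f = 93.512 ≤ σ'_p = 142 kPa, so the clay remains overconsolidated and only the recompression index applies:
S_c = C_r·H/(1+e₀)·log₁₀(σ'_f/σ'_0) = 0.028×2.9/1.96×log₁₀(93.512/36.112)
    = 0.041429 × 0.41322 = 0.01712 m

S_c ≈ 17.1 mm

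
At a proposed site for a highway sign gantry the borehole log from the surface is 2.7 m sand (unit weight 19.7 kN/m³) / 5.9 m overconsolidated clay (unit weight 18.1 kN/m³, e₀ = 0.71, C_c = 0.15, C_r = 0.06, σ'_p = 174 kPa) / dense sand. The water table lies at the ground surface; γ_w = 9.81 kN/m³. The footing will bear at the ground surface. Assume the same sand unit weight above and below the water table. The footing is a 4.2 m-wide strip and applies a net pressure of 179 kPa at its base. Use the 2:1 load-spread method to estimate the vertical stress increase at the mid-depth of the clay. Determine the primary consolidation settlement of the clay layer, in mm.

Mid-depth of clay below the ground surface: z = 2.7 + 5.9/2 = 5.65 m.
Total vertical stress at mid-clay: σ_v = 19.7×2.7 + 18.1×2.95 = 106.59 kPa.
Pore pressure: u = 9.81×(5.65 − 0) = 55.427 kPa.
Initial effective stress: σ'_0 = σ_v − u = 106.59 − 55.427 = 51.163 kPa.
Stress increase at mid-clay by the 2:1 spreading method:
Δσ = qB/(B+z) = 179×4.2/(4.2+5.65) = 76.325 kPa
Final effective stress: σ'_f = 51.163 + 76.325 = 127.49 kPa.
σ'_f = 127.49 ≤ σ'_p = 174 kPa, so the clay remains overconsolidated and only the recompression index applies:
S_c = C_r·H/(1+e₀)·log₁₀(σ'_f/σ'_0) = 0.06×5.9/1.71×log₁₀(127.49/51.163)
    = 0.20702 × 0.39652 = 0.08209 m

S_c ≈ 82.1 mm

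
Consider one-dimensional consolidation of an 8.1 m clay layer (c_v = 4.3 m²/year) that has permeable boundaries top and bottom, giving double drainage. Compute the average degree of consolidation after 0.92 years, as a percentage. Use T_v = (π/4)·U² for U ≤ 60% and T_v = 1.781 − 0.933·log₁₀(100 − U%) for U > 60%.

U ≈ 55.4 %

Drainage path length: H_d = H/2 = 4.05 m (double drainage).
T_v = c_v·t/H_d² = 4.3×0.92/4.05² = 0.24118.
T_v = 0.24118 corresponds to the U ≤ 60% branch:
U = √(4T_v/π) = 0.5541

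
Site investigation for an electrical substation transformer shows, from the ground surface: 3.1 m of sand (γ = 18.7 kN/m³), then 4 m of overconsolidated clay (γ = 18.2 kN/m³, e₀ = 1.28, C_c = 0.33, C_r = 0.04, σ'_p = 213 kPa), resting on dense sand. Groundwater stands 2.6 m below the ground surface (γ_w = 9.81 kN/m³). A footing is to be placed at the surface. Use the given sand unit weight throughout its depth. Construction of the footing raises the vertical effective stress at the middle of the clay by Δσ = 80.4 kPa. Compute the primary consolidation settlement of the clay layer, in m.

S_c ≈ 0.0233 m

Mid-depth of clay below the ground surface: z = 3.1 + 4/2 = 5.1 m.
Total vertical stress at mid-clay: σ_v = 18.7×3.1 + 18.2×2 = 94.37 kPa.
Pore pressure: u = 9.81×(5.1 − 2.6) = 24.525 kPa.
Initial effective stress: σ'_0 = σ_v − u = 94.37 − 24.525 = 69.845 kPa.
Final effective stress: σ'_f = 69.845 + 80.4 = 150.25 kPa.
σ'_f = 150.25 ≤ σ'_p = 213 kPa, so the clay remains overconsolidated and only the recompression index applies:
S_c = C_r·H/(1+e₀)·log₁₀(σ'_f/σ'_0) = 0.04×4/2.28×log₁₀(150.25/69.845)
    = 0.070176 × 0.33268 = 0.02335 m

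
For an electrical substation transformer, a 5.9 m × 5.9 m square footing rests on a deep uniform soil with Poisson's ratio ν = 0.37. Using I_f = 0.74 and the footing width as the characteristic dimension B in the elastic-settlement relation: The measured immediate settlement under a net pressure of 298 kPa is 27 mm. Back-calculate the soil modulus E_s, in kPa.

S_e = q·B·(1−ν²)/E_s · I_f  ⇒  E_s = q·B·(1−ν²)·I_f / S_e.
E_s = 298 × 5.9 × 0.8631 × 0.74 / 0.027 = 41590 kPa

E_s ≈ 41600 kPa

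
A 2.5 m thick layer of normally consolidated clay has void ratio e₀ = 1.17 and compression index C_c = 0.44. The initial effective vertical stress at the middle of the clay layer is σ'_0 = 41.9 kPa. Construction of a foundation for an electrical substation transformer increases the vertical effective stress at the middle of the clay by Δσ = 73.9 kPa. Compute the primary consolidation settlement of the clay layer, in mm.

Final effective stress: σ'_f = σ'_0 + Δσ = 41.9 + 73.9 = 115.8 kPa.
Normally consolidated clay, so the full stress increment lies on the virgin compression line:
S_c = C_c·H/(1+e₀)·log₁₀(σ'_f/σ'_0) = 0.44×2.5/(1+1.17)×log₁₀(115.8/41.9)
    = 0.50691 × 0.44149 = 0.2238 m

S_c ≈ 224 mm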